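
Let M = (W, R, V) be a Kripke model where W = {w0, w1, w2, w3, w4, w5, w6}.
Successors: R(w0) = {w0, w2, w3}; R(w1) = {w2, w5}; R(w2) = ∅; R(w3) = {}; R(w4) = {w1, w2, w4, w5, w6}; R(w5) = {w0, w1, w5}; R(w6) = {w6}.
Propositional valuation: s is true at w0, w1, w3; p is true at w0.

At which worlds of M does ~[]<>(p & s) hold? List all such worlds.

w0, w1, w4, w5, w6

Let φ = ~[]<>(p & s). Evaluate φ at each world:
  w0 (successors {w0, w2, w3}): φ is true.
  w1 (successors {w2, w5}): φ is true.
  w2 (successors ∅): φ is false.
  w3 (successors ∅): φ is false.
  w4 (successors {w1, w2, w4, w5, w6}): φ is true.
  w5 (successors {w0, w1, w5}): φ is true.
  w6 (successors {w6}): φ is true.
For instance, at w0:
  At w0: []<>(p & s) is false, so ~[]<>(p & s) is true.
    At w0: []<>(p & s) requires <>(p & s) at every successor {w0, w2, w3}.
      <>(p & s) fails at w2, so []<>(p & s) is false at w0.
Satisfying worlds: {w0, w1, w4, w5, w6}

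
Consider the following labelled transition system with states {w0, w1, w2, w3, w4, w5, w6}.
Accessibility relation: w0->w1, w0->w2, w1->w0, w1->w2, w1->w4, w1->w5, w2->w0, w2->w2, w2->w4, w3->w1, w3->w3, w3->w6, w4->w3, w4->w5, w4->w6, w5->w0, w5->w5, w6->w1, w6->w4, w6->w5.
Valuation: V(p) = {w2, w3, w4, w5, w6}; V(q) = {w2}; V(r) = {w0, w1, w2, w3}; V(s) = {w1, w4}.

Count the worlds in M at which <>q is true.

Let φ = <>q. Evaluate φ at each world:
  w0 (successors {w1, w2}): φ is true.
  w1 (successors {w0, w2, w4, w5}): φ is true.
  w2 (successors {w0, w2, w4}): φ is true.
  w3 (successors {w1, w3, w6}): φ is false.
  w4 (successors {w3, w5, w6}): φ is false.
  w5 (successors {w0, w5}): φ is false.
  w6 (successors {w1, w4, w5}): φ is false.
For instance, at w5:
  At w5: <>q requires q at some successor in {w0, w5}.
    At w0: q is false.
    At w5: q is false.
  So <>q is false at w5.
Satisfying worlds: {w0, w1, w2}

3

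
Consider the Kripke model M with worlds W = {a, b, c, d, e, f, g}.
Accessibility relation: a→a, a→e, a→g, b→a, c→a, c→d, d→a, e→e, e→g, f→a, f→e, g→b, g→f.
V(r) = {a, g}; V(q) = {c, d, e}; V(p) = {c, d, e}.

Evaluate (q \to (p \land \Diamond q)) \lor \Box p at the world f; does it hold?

Recall that \Box ψ holds at a world iff ψ holds at every accessible world, and \Diamond ψ holds iff ψ holds at some accessible world.
At f: q \to (p \land \Diamond q) is true, \Box p is false, so (q \to (p \land \Diamond q)) \lor \Box p is true.
  At f: q is false, p \land \Diamond q is false, so q \to (p \land \Diamond q) is true.
    At f: p is false, \Diamond q is true, so p \land \Diamond q is false.
      At f: \Diamond q requires q at some successor in {a, e}.
        q holds at e, so \Diamond q is true at f.
  At f: \Box p requires p at every successor {a, e}.
    p fails at a, so \Box p is false at f.

Yes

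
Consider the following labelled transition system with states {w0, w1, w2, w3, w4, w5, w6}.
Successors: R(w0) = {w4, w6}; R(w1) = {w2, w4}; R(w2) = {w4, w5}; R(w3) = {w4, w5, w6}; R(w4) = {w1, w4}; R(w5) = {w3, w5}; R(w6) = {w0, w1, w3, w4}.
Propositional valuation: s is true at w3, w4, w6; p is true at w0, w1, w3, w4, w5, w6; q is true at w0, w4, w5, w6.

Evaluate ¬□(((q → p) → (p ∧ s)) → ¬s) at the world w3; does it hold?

Yes

At w3: □(((q → p) → (p ∧ s)) → ¬s) is false, so ¬□(((q → p) → (p ∧ s)) → ¬s) is true.
  At w3: □(((q → p) → (p ∧ s)) → ¬s) requires ((q → p) → (p ∧ s)) → ¬s at every successor {w4, w5, w6}.
    ((q → p) → (p ∧ s)) → ¬s fails at w4, so □(((q → p) → (p ∧ s)) → ¬s) is false at w3.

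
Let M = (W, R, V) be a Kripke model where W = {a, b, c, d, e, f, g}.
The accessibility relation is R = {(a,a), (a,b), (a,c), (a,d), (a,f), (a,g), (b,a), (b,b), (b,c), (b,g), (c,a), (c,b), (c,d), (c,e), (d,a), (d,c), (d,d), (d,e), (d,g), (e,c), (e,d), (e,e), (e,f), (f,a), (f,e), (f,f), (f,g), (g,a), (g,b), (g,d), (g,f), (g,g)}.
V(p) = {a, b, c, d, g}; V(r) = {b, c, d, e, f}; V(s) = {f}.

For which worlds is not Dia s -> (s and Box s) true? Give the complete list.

Recall that Box ψ holds at a world iff ψ holds at every accessible world, and Dia ψ holds iff ψ holds at some accessible world.
Let φ = not Dia s -> (s and Box s). Evaluate φ at each world:
  a (successors {a, b, c, d, f, g}): φ is true.
  b (successors {a, b, c, g}): φ is false.
  c (successors {a, b, d, e}): φ is false.
  d (successors {a, c, d, e, g}): φ is false.
  e (successors {c, d, e, f}): φ is true.
  f (successors {a, e, f, g}): φ is true.
  g (successors {a, b, d, f, g}): φ is true.
For instance, at e:
  At e: not Dia s is false, s and Box s is false, so not Dia s -> (s and Box s) is true.
    At e: Dia s is true, so not Dia s is false.
      At e: Dia s requires s at some successor in {c, d, e, f}.
        s holds at f, so Dia s is true at e.
    At e: s is false, Box s is false, so s and Box s is false.
      At e: Box s requires s at every successor {c, d, e, f}.
        s fails at c, so Box s is false at e.
Satisfying worlds: {a, e, f, g}

a, e, f, g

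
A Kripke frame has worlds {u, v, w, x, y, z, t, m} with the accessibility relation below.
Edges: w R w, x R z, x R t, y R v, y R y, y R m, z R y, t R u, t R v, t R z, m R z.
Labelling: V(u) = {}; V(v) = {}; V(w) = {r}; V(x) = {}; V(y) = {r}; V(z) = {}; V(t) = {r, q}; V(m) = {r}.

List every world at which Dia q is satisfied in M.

Let φ = Dia q. Evaluate φ at each world:
  u (successors ∅): φ is false.
  v (successors ∅): φ is false.
  w (successors {w}): φ is false.
  x (successors {z, t}): φ is true.
  y (successors {v, y, m}): φ is false.
  z (successors {y}): φ is false.
  t (successors {u, v, z}): φ is false.
  m (successors {z}): φ is false.
For instance, at t:
  At t: Dia q requires q at some successor in {u, v, z}.
    At u: q is false.
    At v: q is false.
    At z: q is false.
  So Dia q is false at t.
Satisfying worlds: {x}

x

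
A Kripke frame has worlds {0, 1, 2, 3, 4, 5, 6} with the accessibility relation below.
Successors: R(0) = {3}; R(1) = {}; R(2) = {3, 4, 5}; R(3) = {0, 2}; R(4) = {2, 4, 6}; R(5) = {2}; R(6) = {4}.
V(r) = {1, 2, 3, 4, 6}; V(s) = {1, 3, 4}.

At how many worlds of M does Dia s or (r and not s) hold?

4

Let φ = Dia s or (r and not s). Evaluate φ at each world:
  0 (successors {3}): φ is true.
  1 (successors ∅): φ is false.
  2 (successors {3, 4, 5}): φ is true.
  3 (successors {0, 2}): φ is false.
  4 (successors {2, 4, 6}): φ is true.
  5 (successors {2}): φ is false.
  6 (successors {4}): φ is true.
For instance, at 5:
  At 5: Dia s is false, r and not s is false, so Dia s or (r and not s) is false.
    At 5: Dia s requires s at some successor in {2}.
      At 2: s is false.
    So Dia s is false at 5.
Satisfying worlds: {0, 2, 4, 6}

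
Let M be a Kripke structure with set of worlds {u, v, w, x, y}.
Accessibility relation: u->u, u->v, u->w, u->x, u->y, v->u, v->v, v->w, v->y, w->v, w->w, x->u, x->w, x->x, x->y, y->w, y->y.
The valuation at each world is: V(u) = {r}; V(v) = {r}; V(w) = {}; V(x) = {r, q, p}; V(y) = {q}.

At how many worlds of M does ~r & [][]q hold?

0

Let φ = ~r & [][]q. Evaluate φ at each world:
  u (successors {u, v, w, x, y}): φ is false.
  v (successors {u, v, w, y}): φ is false.
  w (successors {v, w}): φ is false.
  x (successors {u, w, x, y}): φ is false.
  y (successors {w, y}): φ is false.
For instance, at w:
  At w: ~r is true, [][]q is false, so ~r & [][]q is false.
    At w: [][]q requires []q at every successor {v, w}.
      []q fails at v, so [][]q is false at w.
Satisfying worlds: none.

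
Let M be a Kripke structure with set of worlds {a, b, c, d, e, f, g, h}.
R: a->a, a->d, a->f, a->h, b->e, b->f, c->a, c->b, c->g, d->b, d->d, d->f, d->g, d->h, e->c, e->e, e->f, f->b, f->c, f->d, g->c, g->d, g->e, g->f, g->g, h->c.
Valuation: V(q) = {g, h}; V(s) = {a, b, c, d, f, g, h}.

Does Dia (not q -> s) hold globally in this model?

Let φ = Dia (not q -> s). Evaluate φ at each world:
  a (successors {a, d, f, h}): φ is true.
  b (successors {e, f}): φ is true.
  c (successors {a, b, g}): φ is true.
  d (successors {b, d, f, g, h}): φ is true.
  e (successors {c, e, f}): φ is true.
  f (successors {b, c, d}): φ is true.
  g (successors {c, d, e, f, g}): φ is true.
  h (successors {c}): φ is true.
For instance, at h:
  At h: Dia (not q -> s) requires not q -> s at some successor in {c}.
    not q -> s holds at c, so Dia (not q -> s) is true at h.

Yes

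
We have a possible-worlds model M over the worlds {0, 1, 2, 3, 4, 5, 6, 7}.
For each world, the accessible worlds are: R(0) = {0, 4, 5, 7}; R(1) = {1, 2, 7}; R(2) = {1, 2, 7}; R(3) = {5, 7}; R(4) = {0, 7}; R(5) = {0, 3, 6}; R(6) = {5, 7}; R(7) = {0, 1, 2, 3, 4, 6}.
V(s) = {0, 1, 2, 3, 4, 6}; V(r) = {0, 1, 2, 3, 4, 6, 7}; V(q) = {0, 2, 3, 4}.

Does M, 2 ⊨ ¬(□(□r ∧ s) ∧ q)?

At 2: □(□r ∧ s) ∧ q is false, so ¬(□(□r ∧ s) ∧ q) is true.
  At 2: □(□r ∧ s) is false, q is true, so □(□r ∧ s) ∧ q is false.
    At 2: □(□r ∧ s) requires □r ∧ s at every successor {1, 2, 7}.
      □r ∧ s fails at 7, so □(□r ∧ s) is false at 2.

Yes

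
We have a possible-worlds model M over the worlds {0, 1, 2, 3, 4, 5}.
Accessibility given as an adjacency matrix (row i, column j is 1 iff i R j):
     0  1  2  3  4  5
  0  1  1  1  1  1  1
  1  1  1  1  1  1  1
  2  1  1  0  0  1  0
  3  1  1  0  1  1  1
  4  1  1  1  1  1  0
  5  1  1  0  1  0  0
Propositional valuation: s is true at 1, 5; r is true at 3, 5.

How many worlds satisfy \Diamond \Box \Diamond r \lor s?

Let φ = \Diamond \Box \Diamond r \lor s. Evaluate φ at each world:
  0 (successors {0, 1, 2, 3, 4, 5}): φ is true.
  1 (successors {0, 1, 2, 3, 4, 5}): φ is true.
  2 (successors {0, 1, 4}): φ is false.
  3 (successors {0, 1, 3, 4, 5}): φ is true.
  4 (successors {0, 1, 2, 3, 4}): φ is true.
  5 (successors {0, 1, 3}): φ is true.
For instance, at 3:
  At 3: \Diamond \Box \Diamond r is true, s is false, so \Diamond \Box \Diamond r \lor s is true.
    At 3: \Diamond \Box \Diamond r requires \Box \Diamond r at some successor in {0, 1, 3, 4, 5}.
      \Box \Diamond r holds at 3, so \Diamond \Box \Diamond r is true at 3.
Satisfying worlds: {0, 1, 3, 4, 5}

5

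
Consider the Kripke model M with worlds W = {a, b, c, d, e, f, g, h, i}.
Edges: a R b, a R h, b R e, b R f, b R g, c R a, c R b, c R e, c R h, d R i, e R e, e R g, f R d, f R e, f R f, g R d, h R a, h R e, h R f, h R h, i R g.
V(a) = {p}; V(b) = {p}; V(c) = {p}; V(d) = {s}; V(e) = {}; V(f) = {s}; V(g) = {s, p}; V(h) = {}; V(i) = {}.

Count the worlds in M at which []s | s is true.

4

Let φ = []s | s. Evaluate φ at each world:
  a (successors {b, h}): φ is false.
  b (successors {e, f, g}): φ is false.
  c (successors {a, b, e, h}): φ is false.
  d (successors {i}): φ is true.
  e (successors {e, g}): φ is false.
  f (successors {d, e, f}): φ is true.
  g (successors {d}): φ is true.
  h (successors {a, e, f, h}): φ is false.
  i (successors {g}): φ is true.
For instance, at a:
  At a: []s is false, s is false, so []s | s is false.
    At a: []s requires s at every successor {b, h}.
      s fails at b, so []s is false at a.
Satisfying worlds: {d, f, g, i}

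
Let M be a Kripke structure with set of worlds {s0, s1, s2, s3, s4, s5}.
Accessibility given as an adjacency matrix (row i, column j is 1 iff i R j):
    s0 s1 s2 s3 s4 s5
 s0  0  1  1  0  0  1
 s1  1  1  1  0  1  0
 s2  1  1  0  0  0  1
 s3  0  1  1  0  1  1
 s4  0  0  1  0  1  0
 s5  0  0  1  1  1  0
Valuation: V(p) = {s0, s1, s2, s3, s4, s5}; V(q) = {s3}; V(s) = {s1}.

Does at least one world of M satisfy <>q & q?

No

Let φ = <>q & q. Evaluate φ at each world:
  s0 (successors {s1, s2, s5}): φ is false.
  s1 (successors {s0, s1, s2, s4}): φ is false.
  s2 (successors {s0, s1, s5}): φ is false.
  s3 (successors {s1, s2, s4, s5}): φ is false.
  s4 (successors {s2, s4}): φ is false.
  s5 (successors {s2, s3, s4}): φ is false.
For instance, at s3:
  At s3: <>q is false, q is true, so <>q & q is false.
    At s3: <>q requires q at some successor in {s1, s2, s4, s5}.
      At s1: q is false.
      At s2: q is false.
      At s4: q is false.
      At s5: q is false.
    So <>q is false at s3.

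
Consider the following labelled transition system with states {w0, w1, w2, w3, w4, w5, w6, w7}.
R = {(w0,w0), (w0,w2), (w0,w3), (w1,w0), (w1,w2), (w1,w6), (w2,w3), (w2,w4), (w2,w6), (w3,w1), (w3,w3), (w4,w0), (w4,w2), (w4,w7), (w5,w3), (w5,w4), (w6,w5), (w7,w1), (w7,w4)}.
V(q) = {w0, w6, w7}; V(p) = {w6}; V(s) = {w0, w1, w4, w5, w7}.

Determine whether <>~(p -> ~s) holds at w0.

No

Recall that <>ψ holds at a world iff ψ holds at some accessible world.
At w0: <>~(p -> ~s) requires ~(p -> ~s) at some successor in {w0, w2, w3}.
  At w0: ~(p -> ~s) is false.
  At w2: ~(p -> ~s) is false.
  At w3: ~(p -> ~s) is false.
So <>~(p -> ~s) is false at w0.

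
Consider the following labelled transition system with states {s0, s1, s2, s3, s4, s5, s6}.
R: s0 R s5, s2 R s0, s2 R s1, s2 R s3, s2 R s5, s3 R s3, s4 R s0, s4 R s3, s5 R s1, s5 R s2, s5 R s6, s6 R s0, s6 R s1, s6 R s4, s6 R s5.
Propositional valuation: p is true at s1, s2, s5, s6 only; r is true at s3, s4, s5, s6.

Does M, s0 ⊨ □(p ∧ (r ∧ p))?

At s0: □(p ∧ (r ∧ p)) requires p ∧ (r ∧ p) at every successor {s5}.
  At s5: p ∧ (r ∧ p) is true.
So □(p ∧ (r ∧ p)) is true at s0.

Yes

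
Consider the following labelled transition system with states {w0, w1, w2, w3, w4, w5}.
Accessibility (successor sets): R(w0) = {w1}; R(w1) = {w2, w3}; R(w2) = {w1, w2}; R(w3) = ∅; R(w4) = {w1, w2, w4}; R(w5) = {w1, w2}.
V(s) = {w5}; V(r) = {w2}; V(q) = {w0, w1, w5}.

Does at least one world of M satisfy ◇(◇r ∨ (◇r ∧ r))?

Yes

Let φ = ◇(◇r ∨ (◇r ∧ r)). Evaluate φ at each world:
  w0 (successors {w1}): φ is true.
  w1 (successors {w2, w3}): φ is true.
  w2 (successors {w1, w2}): φ is true.
  w3 (successors ∅): φ is false.
  w4 (successors {w1, w2, w4}): φ is true.
  w5 (successors {w1, w2}): φ is true.
Detail at w0 (witness):
  At w0: ◇(◇r ∨ (◇r ∧ r)) requires ◇r ∨ (◇r ∧ r) at some successor in {w1}.
    ◇r ∨ (◇r ∧ r) holds at w1, so ◇(◇r ∨ (◇r ∧ r)) is true at w0.
      At w1: ◇r is true, ◇r ∧ r is false, so ◇r ∨ (◇r ∧ r) is true.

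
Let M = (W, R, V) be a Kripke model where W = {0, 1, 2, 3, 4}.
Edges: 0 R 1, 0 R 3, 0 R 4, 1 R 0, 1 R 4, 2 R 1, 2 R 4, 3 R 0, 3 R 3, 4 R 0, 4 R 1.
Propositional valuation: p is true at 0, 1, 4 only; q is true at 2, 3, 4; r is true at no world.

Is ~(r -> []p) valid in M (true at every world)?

Let φ = ~(r -> []p). Evaluate φ at each world:
  0 (successors {1, 3, 4}): φ is false.
  1 (successors {0, 4}): φ is false.
  2 (successors {1, 4}): φ is false.
  3 (successors {0, 3}): φ is false.
  4 (successors {0, 1}): φ is false.
Detail at 0 (counterexample):
  At 0: r -> []p is true, so ~(r -> []p) is false.
    At 0: r is false, []p is false, so r -> []p is true.
      At 0: []p requires p at every successor {1, 3, 4}.
        p fails at 3, so []p is false at 0.

No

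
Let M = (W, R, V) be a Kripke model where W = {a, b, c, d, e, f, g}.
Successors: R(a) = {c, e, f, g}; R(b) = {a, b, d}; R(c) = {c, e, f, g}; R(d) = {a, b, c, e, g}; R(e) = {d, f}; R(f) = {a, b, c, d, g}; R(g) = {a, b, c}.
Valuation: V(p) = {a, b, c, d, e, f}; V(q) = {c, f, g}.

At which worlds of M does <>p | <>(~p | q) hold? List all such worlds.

Recall that <>ψ holds at a world iff ψ holds at some accessible world.
Let φ = <>p | <>(~p | q). Evaluate φ at each world:
  a (successors {c, e, f, g}): φ is true.
  b (successors {a, b, d}): φ is true.
  c (successors {c, e, f, g}): φ is true.
  d (successors {a, b, c, e, g}): φ is true.
  e (successors {d, f}): φ is true.
  f (successors {a, b, c, d, g}): φ is true.
  g (successors {a, b, c}): φ is true.
For instance, at d:
  At d: <>p is true, <>(~p | q) is true, so <>p | <>(~p | q) is true.
    At d: <>p requires p at some successor in {a, b, c, e, g}.
      p holds at a, so <>p is true at d.
    At d: <>(~p | q) requires ~p | q at some successor in {a, b, c, e, g}.
      ~p | q holds at c, so <>(~p | q) is true at d.
Satisfying worlds: {a, b, c, d, e, f, g}

a, b, c, d, e, f, g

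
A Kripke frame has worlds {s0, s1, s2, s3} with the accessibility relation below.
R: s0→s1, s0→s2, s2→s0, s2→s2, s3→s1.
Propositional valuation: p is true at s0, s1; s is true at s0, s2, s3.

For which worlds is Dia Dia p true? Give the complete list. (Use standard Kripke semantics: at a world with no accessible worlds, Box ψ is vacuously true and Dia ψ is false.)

s0, s2

Let φ = Dia Dia p. Evaluate φ at each world:
  s0 (successors {s1, s2}): φ is true.
  s1 (successors ∅): φ is false.
  s2 (successors {s0, s2}): φ is true.
  s3 (successors {s1}): φ is false.
For instance, at s0:
  At s0: Dia Dia p requires Dia p at some successor in {s1, s2}.
    Dia p holds at s2, so Dia Dia p is true at s0.
      At s2: Dia p requires p at some successor in {s0, s2}.
        p holds at s0, so Dia p is true at s2.
Satisfying worlds: {s0, s2}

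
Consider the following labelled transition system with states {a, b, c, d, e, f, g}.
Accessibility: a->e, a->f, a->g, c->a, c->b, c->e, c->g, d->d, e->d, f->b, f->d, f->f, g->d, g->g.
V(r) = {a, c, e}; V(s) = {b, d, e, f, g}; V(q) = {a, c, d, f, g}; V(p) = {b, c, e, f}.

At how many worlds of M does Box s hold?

Let φ = Box s. Evaluate φ at each world:
  a (successors {e, f, g}): φ is true.
  b (successors ∅): φ is true.
  c (successors {a, b, e, g}): φ is false.
  d (successors {d}): φ is true.
  e (successors {d}): φ is true.
  f (successors {b, d, f}): φ is true.
  g (successors {d, g}): φ is true.
For instance, at f:
  At f: Box s requires s at every successor {b, d, f}.
    At b: s is true.
    At d: s is true.
    At f: s is true.
  So Box s is true at f.
Satisfying worlds: {a, b, d, e, f, g}

6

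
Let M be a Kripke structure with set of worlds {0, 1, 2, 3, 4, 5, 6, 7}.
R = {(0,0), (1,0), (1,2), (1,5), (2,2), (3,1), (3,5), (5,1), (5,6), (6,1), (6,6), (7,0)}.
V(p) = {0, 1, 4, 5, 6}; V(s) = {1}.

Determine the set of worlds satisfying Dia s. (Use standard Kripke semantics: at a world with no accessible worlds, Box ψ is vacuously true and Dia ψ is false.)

3, 5, 6

Let φ = Dia s. Evaluate φ at each world:
  0 (successors {0}): φ is false.
  1 (successors {0, 2, 5}): φ is false.
  2 (successors {2}): φ is false.
  3 (successors {1, 5}): φ is true.
  4 (successors ∅): φ is false.
  5 (successors {1, 6}): φ is true.
  6 (successors {1, 6}): φ is true.
  7 (successors {0}): φ is false.
For instance, at 0:
  At 0: Dia s requires s at some successor in {0}.
    At 0: s is false.
  So Dia s is false at 0.
Satisfying worlds: {3, 5, 6}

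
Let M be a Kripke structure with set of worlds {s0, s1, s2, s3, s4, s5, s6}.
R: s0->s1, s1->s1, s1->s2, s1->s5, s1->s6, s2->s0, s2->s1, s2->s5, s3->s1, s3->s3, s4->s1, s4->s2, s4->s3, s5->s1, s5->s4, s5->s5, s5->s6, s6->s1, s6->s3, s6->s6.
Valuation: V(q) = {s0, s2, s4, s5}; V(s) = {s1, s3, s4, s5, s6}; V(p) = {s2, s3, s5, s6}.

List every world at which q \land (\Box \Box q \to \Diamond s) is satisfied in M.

Recall that \Box ψ holds at a world iff ψ holds at every accessible world, and \Diamond ψ holds iff ψ holds at some accessible world.
Let φ = q \land (\Box \Box q \to \Diamond s). Evaluate φ at each world:
  s0 (successors {s1}): φ is true.
  s1 (successors {s1, s2, s5, s6}): φ is false.
  s2 (successors {s0, s1, s5}): φ is true.
  s3 (successors {s1, s3}): φ is false.
  s4 (successors {s1, s2, s3}): φ is true.
  s5 (successors {s1, s4, s5, s6}): φ is true.
  s6 (successors {s1, s3, s6}): φ is false.
For instance, at s1:
  At s1: q is false, \Box \Box q \to \Diamond s is true, so q \land (\Box \Box q \to \Diamond s) is false.
    At s1: \Box \Box q is false, \Diamond s is true, so \Box \Box q \to \Diamond s is true.
      At s1: \Box \Box q requires \Box q at every successor {s1, s2, s5, s6}.
        \Box q fails at s1, so \Box \Box q is false at s1.
      At s1: \Diamond s requires s at some successor in {s1, s2, s5, s6}.
        s holds at s1, so \Diamond s is true at s1.
Satisfying worlds: {s0, s2, s4, s5}

s0, s2, s4, s5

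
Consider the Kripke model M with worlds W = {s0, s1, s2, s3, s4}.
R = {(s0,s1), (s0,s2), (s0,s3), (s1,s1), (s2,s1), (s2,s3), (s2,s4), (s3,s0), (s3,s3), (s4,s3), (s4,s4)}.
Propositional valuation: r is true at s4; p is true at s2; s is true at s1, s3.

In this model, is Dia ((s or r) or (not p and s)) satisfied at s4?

Yes

At s4: Dia ((s or r) or (not p and s)) requires (s or r) or (not p and s) at some successor in {s3, s4}.
  (s or r) or (not p and s) holds at s3, so Dia ((s or r) or (not p and s)) is true at s4.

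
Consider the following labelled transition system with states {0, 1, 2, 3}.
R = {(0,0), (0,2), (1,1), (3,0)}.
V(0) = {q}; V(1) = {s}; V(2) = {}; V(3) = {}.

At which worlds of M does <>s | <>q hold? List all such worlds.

0, 1, 3

Let φ = <>s | <>q. Evaluate φ at each world:
  0 (successors {0, 2}): φ is true.
  1 (successors {1}): φ is true.
  2 (successors ∅): φ is false.
  3 (successors {0}): φ is true.
For instance, at 0:
  At 0: <>s is false, <>q is true, so <>s | <>q is true.
    At 0: <>s requires s at some successor in {0, 2}.
      At 0: s is false.
      At 2: s is false.
    So <>s is false at 0.
    At 0: <>q requires q at some successor in {0, 2}.
      q holds at 0, so <>q is true at 0.
Satisfying worlds: {0, 1, 3}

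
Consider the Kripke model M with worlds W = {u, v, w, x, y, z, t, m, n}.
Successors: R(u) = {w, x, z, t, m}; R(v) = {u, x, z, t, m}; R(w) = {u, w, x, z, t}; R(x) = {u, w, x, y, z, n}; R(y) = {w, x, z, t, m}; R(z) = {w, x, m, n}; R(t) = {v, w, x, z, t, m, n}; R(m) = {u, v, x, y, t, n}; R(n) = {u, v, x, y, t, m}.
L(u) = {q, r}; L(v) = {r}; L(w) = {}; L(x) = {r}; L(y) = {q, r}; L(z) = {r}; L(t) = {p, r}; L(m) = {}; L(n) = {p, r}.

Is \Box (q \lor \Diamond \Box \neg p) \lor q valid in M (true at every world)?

No

Recall that \Box ψ holds at a world iff ψ holds at every accessible world, and \Diamond ψ holds iff ψ holds at some accessible world.
Let φ = \Box (q \lor \Diamond \Box \neg p) \lor q. Evaluate φ at each world:
  u (successors {w, x, z, t, m}): φ is true.
  v (successors {u, x, z, t, m}): φ is false.
  w (successors {u, w, x, z, t}): φ is false.
  x (successors {u, w, x, y, z, n}): φ is false.
  y (successors {w, x, z, t, m}): φ is true.
  z (successors {w, x, m, n}): φ is false.
  t (successors {v, w, x, z, t, m, n}): φ is false.
  m (successors {u, v, x, y, t, n}): φ is false.
  n (successors {u, v, x, y, t, m}): φ is false.
Detail at v (counterexample):
  At v: \Box (q \lor \Diamond \Box \neg p) is false, q is false, so \Box (q \lor \Diamond \Box \neg p) \lor q is false.
    At v: \Box (q \lor \Diamond \Box \neg p) requires q \lor \Diamond \Box \neg p at every successor {u, x, z, t, m}.
      q \lor \Diamond \Box \neg p fails at x, so \Box (q \lor \Diamond \Box \neg p) is false at v.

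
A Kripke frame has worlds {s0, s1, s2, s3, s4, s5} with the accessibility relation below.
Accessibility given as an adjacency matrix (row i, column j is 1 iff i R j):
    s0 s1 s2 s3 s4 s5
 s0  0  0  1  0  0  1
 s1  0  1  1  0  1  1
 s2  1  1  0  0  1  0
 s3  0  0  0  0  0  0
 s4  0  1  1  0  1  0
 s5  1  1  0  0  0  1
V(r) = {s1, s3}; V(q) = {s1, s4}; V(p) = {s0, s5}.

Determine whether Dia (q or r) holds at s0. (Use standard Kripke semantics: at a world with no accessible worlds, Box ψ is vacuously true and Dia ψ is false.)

No

At s0: Dia (q or r) requires q or r at some successor in {s2, s5}.
  At s2: q or r is false.
  At s5: q or r is false.
So Dia (q or r) is false at s0.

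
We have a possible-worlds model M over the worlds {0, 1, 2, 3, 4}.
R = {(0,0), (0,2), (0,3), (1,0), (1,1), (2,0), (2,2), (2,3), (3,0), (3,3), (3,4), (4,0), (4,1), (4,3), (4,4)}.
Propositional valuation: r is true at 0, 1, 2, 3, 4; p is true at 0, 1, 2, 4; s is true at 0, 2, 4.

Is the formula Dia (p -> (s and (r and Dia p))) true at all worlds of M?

Let φ = Dia (p -> (s and (r and Dia p))). Evaluate φ at each world:
  0 (successors {0, 2, 3}): φ is true.
  1 (successors {0, 1}): φ is true.
  2 (successors {0, 2, 3}): φ is true.
  3 (successors {0, 3, 4}): φ is true.
  4 (successors {0, 1, 3, 4}): φ is true.
For instance, at 4:
  At 4: Dia (p -> (s and (r and Dia p))) requires p -> (s and (r and Dia p)) at some successor in {0, 1, 3, 4}.
    p -> (s and (r and Dia p)) holds at 0, so Dia (p -> (s and (r and Dia p))) is true at 4.
      At 0: p is true, s and (r and Dia p) is true, so p -> (s and (r and Dia p)) is true.

Yes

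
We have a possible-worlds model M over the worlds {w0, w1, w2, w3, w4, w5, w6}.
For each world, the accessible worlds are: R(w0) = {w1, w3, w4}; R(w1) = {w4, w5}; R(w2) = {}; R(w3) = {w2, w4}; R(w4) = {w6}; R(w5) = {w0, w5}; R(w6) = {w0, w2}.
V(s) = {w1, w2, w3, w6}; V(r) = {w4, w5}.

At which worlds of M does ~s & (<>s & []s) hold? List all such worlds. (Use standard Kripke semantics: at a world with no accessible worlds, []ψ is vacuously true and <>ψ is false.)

w4

Recall that []ψ holds at a world iff ψ holds at every accessible world, and <>ψ holds iff ψ holds at some accessible world.
Let φ = ~s & (<>s & []s). Evaluate φ at each world:
  w0 (successors {w1, w3, w4}): φ is false.
  w1 (successors {w4, w5}): φ is false.
  w2 (successors ∅): φ is false.
  w3 (successors {w2, w4}): φ is false.
  w4 (successors {w6}): φ is true.
  w5 (successors {w0, w5}): φ is false.
  w6 (successors {w0, w2}): φ is false.
For instance, at w0:
  At w0: ~s is true, <>s & []s is false, so ~s & (<>s & []s) is false.
    At w0: <>s is true, []s is false, so <>s & []s is false.
      At w0: <>s requires s at some successor in {w1, w3, w4}.
        s holds at w1, so <>s is true at w0.
      At w0: []s requires s at every successor {w1, w3, w4}.
        s fails at w4, so []s is false at w0.
Satisfying worlds: {w4}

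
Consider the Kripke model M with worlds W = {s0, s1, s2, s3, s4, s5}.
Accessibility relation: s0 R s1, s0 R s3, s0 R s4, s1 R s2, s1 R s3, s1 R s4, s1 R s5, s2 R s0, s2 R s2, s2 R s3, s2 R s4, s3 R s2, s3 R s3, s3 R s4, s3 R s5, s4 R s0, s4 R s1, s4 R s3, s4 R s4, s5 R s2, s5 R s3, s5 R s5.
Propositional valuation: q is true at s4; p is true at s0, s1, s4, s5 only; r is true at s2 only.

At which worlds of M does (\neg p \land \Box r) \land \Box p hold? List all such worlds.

none

Recall that \Box ψ holds at a world iff ψ holds at every accessible world, and \Diamond ψ holds iff ψ holds at some accessible world.
Let φ = (\neg p \land \Box r) \land \Box p. Evaluate φ at each world:
  s0 (successors {s1, s3, s4}): φ is false.
  s1 (successors {s2, s3, s4, s5}): φ is false.
  s2 (successors {s0, s2, s3, s4}): φ is false.
  s3 (successors {s2, s3, s4, s5}): φ is false.
  s4 (successors {s0, s1, s3, s4}): φ is false.
  s5 (successors {s2, s3, s5}): φ is false.
For instance, at s1:
  At s1: \neg p \land \Box r is false, \Box p is false, so (\neg p \land \Box r) \land \Box p is false.
    At s1: \neg p is false, \Box r is false, so \neg p \land \Box r is false.
      At s1: \Box r requires r at every successor {s2, s3, s4, s5}.
        r fails at s3, so \Box r is false at s1.
    At s1: \Box p requires p at every successor {s2, s3, s4, s5}.
      p fails at s2, so \Box p is false at s1.
Satisfying worlds: none.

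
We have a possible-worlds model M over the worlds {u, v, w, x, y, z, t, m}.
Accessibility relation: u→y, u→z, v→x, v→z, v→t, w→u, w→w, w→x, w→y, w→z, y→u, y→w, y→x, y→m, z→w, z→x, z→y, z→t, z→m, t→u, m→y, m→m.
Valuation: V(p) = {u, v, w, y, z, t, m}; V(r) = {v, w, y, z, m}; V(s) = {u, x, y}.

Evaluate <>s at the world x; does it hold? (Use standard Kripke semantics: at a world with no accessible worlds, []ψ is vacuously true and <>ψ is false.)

At x: no accessible worlds, so <>s is false.

No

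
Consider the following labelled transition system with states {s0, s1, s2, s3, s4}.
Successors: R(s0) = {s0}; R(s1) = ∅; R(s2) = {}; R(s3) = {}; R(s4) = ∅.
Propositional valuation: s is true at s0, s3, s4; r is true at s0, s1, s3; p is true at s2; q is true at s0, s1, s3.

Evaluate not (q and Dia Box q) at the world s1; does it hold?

Yes

At s1: q and Dia Box q is false, so not (q and Dia Box q) is true.
  At s1: q is true, Dia Box q is false, so q and Dia Box q is false.
    At s1: no accessible worlds, so Dia Box q is false.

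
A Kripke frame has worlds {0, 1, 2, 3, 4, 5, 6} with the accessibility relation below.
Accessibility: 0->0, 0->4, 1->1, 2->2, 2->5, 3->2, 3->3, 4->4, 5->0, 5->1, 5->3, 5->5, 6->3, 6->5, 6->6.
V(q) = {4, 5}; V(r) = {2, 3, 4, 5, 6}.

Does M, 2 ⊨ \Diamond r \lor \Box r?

At 2: \Diamond r is true, \Box r is true, so \Diamond r \lor \Box r is true.
  At 2: \Diamond r requires r at some successor in {2, 5}.
    r holds at 2, so \Diamond r is true at 2.
  At 2: \Box r requires r at every successor {2, 5}.
    At 2: r is true.
    At 5: r is true.
  So \Box r is true at 2.

Yes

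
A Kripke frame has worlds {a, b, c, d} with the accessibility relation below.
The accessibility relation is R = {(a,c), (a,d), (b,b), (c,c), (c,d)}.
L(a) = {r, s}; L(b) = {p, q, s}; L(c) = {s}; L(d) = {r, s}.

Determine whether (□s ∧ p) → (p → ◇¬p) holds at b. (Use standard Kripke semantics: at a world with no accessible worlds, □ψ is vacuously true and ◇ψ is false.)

At b: □s ∧ p is true, p → ◇¬p is false, so (□s ∧ p) → (p → ◇¬p) is false.
  At b: □s is true, p is true, so □s ∧ p is true.
    At b: □s requires s at every successor {b}.
      At b: s is true.
    So □s is true at b.
  At b: p is true, ◇¬p is false, so p → ◇¬p is false.
    At b: ◇¬p requires ¬p at some successor in {b}.
      At b: ¬p is false.
    So ◇¬p is false at b.

No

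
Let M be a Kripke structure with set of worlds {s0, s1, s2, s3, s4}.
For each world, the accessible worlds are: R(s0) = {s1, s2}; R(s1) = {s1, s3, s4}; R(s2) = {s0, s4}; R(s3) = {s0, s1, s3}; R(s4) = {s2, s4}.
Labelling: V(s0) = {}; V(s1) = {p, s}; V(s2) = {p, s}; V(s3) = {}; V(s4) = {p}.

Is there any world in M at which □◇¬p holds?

Yes

Let φ = □◇¬p. Evaluate φ at each world:
  s0 (successors {s1, s2}): φ is true.
  s1 (successors {s1, s3, s4}): φ is false.
  s2 (successors {s0, s4}): φ is false.
  s3 (successors {s0, s1, s3}): φ is false.
  s4 (successors {s2, s4}): φ is false.
Detail at s0 (witness):
  At s0: □◇¬p requires ◇¬p at every successor {s1, s2}.
      At s1: ◇¬p requires ¬p at some successor in {s1, s3, s4}.
        ¬p holds at s3, so ◇¬p is true at s1.
      At s2: ◇¬p requires ¬p at some successor in {s0, s4}.
        ¬p holds at s0, so ◇¬p is true at s2.
  So □◇¬p is true at s0.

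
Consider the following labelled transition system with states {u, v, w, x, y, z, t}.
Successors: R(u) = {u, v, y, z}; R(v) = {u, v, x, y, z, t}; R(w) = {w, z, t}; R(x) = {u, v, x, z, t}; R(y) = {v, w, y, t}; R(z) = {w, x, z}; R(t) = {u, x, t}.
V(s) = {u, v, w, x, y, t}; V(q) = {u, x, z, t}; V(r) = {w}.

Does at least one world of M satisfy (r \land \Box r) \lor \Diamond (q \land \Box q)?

Yes

Let φ = (r \land \Box r) \lor \Diamond (q \land \Box q). Evaluate φ at each world:
  u (successors {u, v, y, z}): φ is false.
  v (successors {u, v, x, y, z, t}): φ is true.
  w (successors {w, z, t}): φ is true.
  x (successors {u, v, x, z, t}): φ is true.
  y (successors {v, w, y, t}): φ is true.
  z (successors {w, x, z}): φ is false.
  t (successors {u, x, t}): φ is true.
Detail at v (witness):
  At v: r \land \Box r is false, \Diamond (q \land \Box q) is true, so (r \land \Box r) \lor \Diamond (q \land \Box q) is true.
    At v: r is false, \Box r is false, so r \land \Box r is false.
      At v: \Box r requires r at every successor {u, v, x, y, z, t}.
        r fails at u, so \Box r is false at v.
    At v: \Diamond (q \land \Box q) requires q \land \Box q at some successor in {u, v, x, y, z, t}.
      q \land \Box q holds at t, so \Diamond (q \land \Box q) is true at v.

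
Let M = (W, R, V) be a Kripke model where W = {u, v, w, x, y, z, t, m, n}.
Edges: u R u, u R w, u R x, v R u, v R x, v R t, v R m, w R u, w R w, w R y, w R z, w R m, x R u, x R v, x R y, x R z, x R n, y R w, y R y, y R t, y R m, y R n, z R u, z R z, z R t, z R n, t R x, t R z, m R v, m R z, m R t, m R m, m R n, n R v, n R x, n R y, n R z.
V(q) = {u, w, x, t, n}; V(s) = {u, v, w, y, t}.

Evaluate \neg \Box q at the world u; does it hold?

No

At u: \Box q is true, so \neg \Box q is false.
  At u: \Box q requires q at every successor {u, w, x}.
    At u: q is true.
    At w: q is true.
    At x: q is true.
  So \Box q is true at u.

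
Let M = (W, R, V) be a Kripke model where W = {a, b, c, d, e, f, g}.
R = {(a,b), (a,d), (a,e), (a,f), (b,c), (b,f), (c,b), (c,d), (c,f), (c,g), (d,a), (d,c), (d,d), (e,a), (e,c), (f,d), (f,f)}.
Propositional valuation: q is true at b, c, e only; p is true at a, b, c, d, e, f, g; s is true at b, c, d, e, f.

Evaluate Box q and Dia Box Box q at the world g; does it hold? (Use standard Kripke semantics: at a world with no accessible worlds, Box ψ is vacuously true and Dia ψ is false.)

Recall that Box ψ holds at a world iff ψ holds at every accessible world, and Dia ψ holds iff ψ holds at some accessible world.
At g: Box q is true, Dia Box Box q is false, so Box q and Dia Box Box q is false.
  At g: no accessible worlds, so Box q holds vacuously.
  At g: no accessible worlds, so Dia Box Box q is false.

No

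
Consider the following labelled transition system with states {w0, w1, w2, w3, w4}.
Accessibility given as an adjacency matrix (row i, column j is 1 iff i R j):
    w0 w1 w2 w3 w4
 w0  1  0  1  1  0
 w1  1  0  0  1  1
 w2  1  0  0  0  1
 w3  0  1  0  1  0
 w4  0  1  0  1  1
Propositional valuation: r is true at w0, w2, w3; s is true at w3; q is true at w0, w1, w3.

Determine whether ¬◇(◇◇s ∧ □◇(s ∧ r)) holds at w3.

No

At w3: ◇(◇◇s ∧ □◇(s ∧ r)) is true, so ¬◇(◇◇s ∧ □◇(s ∧ r)) is false.
  At w3: ◇(◇◇s ∧ □◇(s ∧ r)) requires ◇◇s ∧ □◇(s ∧ r) at some successor in {w1, w3}.
    ◇◇s ∧ □◇(s ∧ r) holds at w1, so ◇(◇◇s ∧ □◇(s ∧ r)) is true at w3.
      At w1: ◇◇s is true, □◇(s ∧ r) is true, so ◇◇s ∧ □◇(s ∧ r) is true.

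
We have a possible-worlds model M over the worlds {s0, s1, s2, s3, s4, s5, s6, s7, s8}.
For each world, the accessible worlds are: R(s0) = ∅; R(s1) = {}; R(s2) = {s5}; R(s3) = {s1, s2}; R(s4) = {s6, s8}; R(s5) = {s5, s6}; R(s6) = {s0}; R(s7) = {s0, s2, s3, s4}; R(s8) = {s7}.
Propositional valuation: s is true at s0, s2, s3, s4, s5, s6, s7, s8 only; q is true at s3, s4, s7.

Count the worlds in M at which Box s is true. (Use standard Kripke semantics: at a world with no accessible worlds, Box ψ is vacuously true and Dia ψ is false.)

8

Let φ = Box s. Evaluate φ at each world:
  s0 (successors ∅): φ is true.
  s1 (successors ∅): φ is true.
  s2 (successors {s5}): φ is true.
  s3 (successors {s1, s2}): φ is false.
  s4 (successors {s6, s8}): φ is true.
  s5 (successors {s5, s6}): φ is true.
  s6 (successors {s0}): φ is true.
  s7 (successors {s0, s2, s3, s4}): φ is true.
  s8 (successors {s7}): φ is true.
For instance, at s7:
  At s7: Box s requires s at every successor {s0, s2, s3, s4}.
    At s0: s is true.
    At s2: s is true.
    At s3: s is true.
    At s4: s is true.
  So Box s is true at s7.
Satisfying worlds: {s0, s1, s2, s4, s5, s6, s7, s8}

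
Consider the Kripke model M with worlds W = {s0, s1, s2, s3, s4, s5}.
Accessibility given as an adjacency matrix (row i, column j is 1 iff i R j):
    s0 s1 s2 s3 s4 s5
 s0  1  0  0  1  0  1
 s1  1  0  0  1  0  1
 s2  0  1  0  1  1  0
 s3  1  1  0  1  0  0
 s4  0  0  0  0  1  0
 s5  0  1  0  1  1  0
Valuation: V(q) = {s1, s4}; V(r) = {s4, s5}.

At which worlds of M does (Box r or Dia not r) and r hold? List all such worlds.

Recall that Box ψ holds at a world iff ψ holds at every accessible world, and Dia ψ holds iff ψ holds at some accessible world.
Let φ = (Box r or Dia not r) and r. Evaluate φ at each world:
  s0 (successors {s0, s3, s5}): φ is false.
  s1 (successors {s0, s3, s5}): φ is false.
  s2 (successors {s1, s3, s4}): φ is false.
  s3 (successors {s0, s1, s3}): φ is false.
  s4 (successors {s4}): φ is true.
  s5 (successors {s1, s3, s4}): φ is true.
For instance, at s5:
  At s5: Box r or Dia not r is true, r is true, so (Box r or Dia not r) and r is true.
    At s5: Box r is false, Dia not r is true, so Box r or Dia not r is true.
      At s5: Box r requires r at every successor {s1, s3, s4}.
        r fails at s1, so Box r is false at s5.
      At s5: Dia not r requires not r at some successor in {s1, s3, s4}.
        not r holds at s1, so Dia not r is true at s5.
Satisfying worlds: {s4, s5}

s4, s5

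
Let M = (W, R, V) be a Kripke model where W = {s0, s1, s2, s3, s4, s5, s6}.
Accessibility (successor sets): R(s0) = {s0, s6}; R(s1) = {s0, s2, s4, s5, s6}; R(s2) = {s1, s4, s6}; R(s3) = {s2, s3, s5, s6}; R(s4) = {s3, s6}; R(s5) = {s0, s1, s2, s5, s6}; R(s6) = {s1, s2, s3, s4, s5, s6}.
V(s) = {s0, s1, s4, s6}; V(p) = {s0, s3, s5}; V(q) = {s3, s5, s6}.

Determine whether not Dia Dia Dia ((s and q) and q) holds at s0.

At s0: Dia Dia Dia ((s and q) and q) is true, so not Dia Dia Dia ((s and q) and q) is false.
  At s0: Dia Dia Dia ((s and q) and q) requires Dia Dia ((s and q) and q) at some successor in {s0, s6}.
    Dia Dia ((s and q) and q) holds at s0, so Dia Dia Dia ((s and q) and q) is true at s0.
      At s0: Dia Dia ((s and q) and q) requires Dia ((s and q) and q) at some successor in {s0, s6}.
        Dia ((s and q) and q) holds at s0, so Dia Dia ((s and q) and q) is true at s0.

No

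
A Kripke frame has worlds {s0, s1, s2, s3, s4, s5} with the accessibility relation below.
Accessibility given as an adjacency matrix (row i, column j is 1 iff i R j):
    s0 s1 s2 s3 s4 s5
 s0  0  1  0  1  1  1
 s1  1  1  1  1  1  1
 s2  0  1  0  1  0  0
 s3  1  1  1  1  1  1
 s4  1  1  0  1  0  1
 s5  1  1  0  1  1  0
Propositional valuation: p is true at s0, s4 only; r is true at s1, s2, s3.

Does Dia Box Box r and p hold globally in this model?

Let φ = Dia Box Box r and p. Evaluate φ at each world:
  s0 (successors {s1, s3, s4, s5}): φ is false.
  s1 (successors {s0, s1, s2, s3, s4, s5}): φ is false.
  s2 (successors {s1, s3}): φ is false.
  s3 (successors {s0, s1, s2, s3, s4, s5}): φ is false.
  s4 (successors {s0, s1, s3, s5}): φ is false.
  s5 (successors {s0, s1, s3, s4}): φ is false.
Detail at s0 (counterexample):
  At s0: Dia Box Box r is false, p is true, so Dia Box Box r and p is false.
    At s0: Dia Box Box r requires Box Box r at some successor in {s1, s3, s4, s5}.
      At s1: Box Box r is false.
      At s3: Box Box r is false.
      At s4: Box Box r is false.
      At s5: Box Box r is false.
    So Dia Box Box r is false at s0.

No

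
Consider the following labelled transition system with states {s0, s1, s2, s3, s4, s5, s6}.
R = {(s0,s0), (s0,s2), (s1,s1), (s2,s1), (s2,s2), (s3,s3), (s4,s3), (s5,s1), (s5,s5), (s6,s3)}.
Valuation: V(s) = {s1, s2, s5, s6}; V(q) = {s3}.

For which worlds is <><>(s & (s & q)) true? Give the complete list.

none

Let φ = <><>(s & (s & q)). Evaluate φ at each world:
  s0 (successors {s0, s2}): φ is false.
  s1 (successors {s1}): φ is false.
  s2 (successors {s1, s2}): φ is false.
  s3 (successors {s3}): φ is false.
  s4 (successors {s3}): φ is false.
  s5 (successors {s1, s5}): φ is false.
  s6 (successors {s3}): φ is false.
For instance, at s3:
  At s3: <><>(s & (s & q)) requires <>(s & (s & q)) at some successor in {s3}.
    At s3: <>(s & (s & q)) is false.
  So <><>(s & (s & q)) is false at s3.
Satisfying worlds: none.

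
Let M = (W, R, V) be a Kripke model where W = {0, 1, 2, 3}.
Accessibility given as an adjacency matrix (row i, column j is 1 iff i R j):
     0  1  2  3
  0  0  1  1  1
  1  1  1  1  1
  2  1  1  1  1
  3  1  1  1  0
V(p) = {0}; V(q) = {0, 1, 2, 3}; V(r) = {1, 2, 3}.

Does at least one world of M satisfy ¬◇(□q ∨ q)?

No

Let φ = ¬◇(□q ∨ q). Evaluate φ at each world:
  0 (successors {1, 2, 3}): φ is false.
  1 (successors {0, 1, 2, 3}): φ is false.
  2 (successors {0, 1, 2, 3}): φ is false.
  3 (successors {0, 1, 2}): φ is false.
For instance, at 0:
  At 0: ◇(□q ∨ q) is true, so ¬◇(□q ∨ q) is false.
    At 0: ◇(□q ∨ q) requires □q ∨ q at some successor in {1, 2, 3}.
      □q ∨ q holds at 1, so ◇(□q ∨ q) is true at 0.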